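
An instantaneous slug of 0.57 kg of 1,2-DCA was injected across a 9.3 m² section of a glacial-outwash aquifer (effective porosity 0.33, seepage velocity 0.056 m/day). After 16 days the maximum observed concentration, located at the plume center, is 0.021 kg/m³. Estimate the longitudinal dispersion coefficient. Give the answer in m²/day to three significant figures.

0.389 m²/day

At the plume center C_max = M/(n_e·A·√(4πDt)), so D = M²/(4πt·(n_e·A·C_max)²).
n_e·A·C_max = 0.33 × 9.3 × 0.021 = 0.06445 kg/m.
D = 0.57²/(4π × 16 × 0.06445²) = 0.389 m²/day.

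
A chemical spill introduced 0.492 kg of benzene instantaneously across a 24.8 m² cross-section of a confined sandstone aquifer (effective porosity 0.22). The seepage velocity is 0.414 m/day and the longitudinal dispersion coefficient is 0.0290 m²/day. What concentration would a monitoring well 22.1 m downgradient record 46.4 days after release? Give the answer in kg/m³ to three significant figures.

For an instantaneous plane source, C(x,t) = M/(n_e·A·√(4πDt)) · exp(−(x−vt)²/(4Dt)), with n_e·A the pore (flow) area.
Plume center vt = 0.414 × 46.4 = 19.2096 m, so the well at 22.1 m is 2.8904 m downgradient of the peak.
√(4πDt) = 4.112 m, giving peak height M/(n_e·A·√(4πDt)) = 0.492/(0.22 × 24.8 × 4.112) = 0.02193 kg/m³.
(x−vt)²/(4Dt) = (2.8904)²/(4 × 0.0290 × 46.4) = 1.552; exp(−1.552) = 0.2118.
C = 0.02193 × 0.2118 = 0.00464 kg/m³.

0.00464 kg/m³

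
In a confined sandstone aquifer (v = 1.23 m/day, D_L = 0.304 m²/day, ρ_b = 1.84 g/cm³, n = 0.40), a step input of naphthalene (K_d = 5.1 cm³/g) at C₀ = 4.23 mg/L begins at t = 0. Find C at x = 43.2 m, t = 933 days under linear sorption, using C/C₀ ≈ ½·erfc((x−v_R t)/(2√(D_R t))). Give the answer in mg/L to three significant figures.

3.30 mg/L

Retardation factor R = 1 + ρ_b·K_d/n = 1 + 1.84 × 5.1/0.40 = 24.46.
Sorption retards both mechanisms: v_R = v/R = 0.05029 m/day, D_R = D/R = 0.01243 m²/day.
v_R·t = 0.05029 × 933 = 46.92057 m; 2√(D_R t) = 6.811 m; argument = (43.2 − 46.92057)/6.811 = -0.5463.
C = C₀ × ½·erfc(-0.5463) = 4.23 × 0.7801 = 3.30 mg/L.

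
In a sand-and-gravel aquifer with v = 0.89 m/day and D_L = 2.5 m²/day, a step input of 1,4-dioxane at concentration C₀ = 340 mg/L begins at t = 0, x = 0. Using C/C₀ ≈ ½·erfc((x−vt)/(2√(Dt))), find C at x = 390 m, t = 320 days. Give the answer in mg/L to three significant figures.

1.45 mg/L

For a continuous step input, C/C₀ ≈ ½·erfc((x−vt)/(2√(Dt))).
vt = 0.89 × 320 = 284.8 m and 2√(Dt) = 2√(2.5 × 320) = 56.57 m.
Argument (x−vt)/(2√(Dt)) = (390 − 284.8)/56.57 = 1.860; ½·erfc(1.860) = 0.004264.
C = 340 × 0.004264 = 1.45 mg/L.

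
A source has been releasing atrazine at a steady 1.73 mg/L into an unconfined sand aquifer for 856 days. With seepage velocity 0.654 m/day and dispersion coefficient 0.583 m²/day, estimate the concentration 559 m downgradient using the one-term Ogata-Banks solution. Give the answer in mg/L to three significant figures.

For a continuous step input, C/C₀ ≈ ½·erfc((x−vt)/(2√(Dt))).
vt = 0.654 × 856 = 559.824 m and 2√(Dt) = 2√(0.583 × 856) = 44.68 m.
Argument (x−vt)/(2√(Dt)) = (559 − 559.824)/44.68 = -0.01844; ½·erfc(-0.01844) = 0.5104.
C = 1.73 × 0.5104 = 0.883 mg/L.

0.883 mg/L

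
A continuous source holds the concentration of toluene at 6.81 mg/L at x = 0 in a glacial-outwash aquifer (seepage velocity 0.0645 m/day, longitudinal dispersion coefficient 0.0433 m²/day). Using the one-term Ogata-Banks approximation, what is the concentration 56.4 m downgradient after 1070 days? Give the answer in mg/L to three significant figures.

For a continuous step input, C/C₀ ≈ ½·erfc((x−vt)/(2√(Dt))).
vt = 0.0645 × 1070 = 69.015 m and 2√(Dt) = 2√(0.0433 × 1070) = 13.61 m.
Argument (x−vt)/(2√(Dt)) = (56.4 − 69.015)/13.61 = -0.9269; ½·erfc(-0.9269) = 0.9050.
C = 6.81 × 0.9050 = 6.16 mg/L.

6.16 mg/L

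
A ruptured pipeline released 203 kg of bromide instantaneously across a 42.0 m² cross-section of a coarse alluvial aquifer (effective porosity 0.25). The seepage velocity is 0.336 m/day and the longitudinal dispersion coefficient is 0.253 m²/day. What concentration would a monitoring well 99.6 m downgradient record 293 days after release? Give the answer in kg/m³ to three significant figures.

0.631 kg/m³

For an instantaneous plane source, C(x,t) = M/(n_e·A·√(4πDt)) · exp(−(x−vt)²/(4Dt)), with n_e·A the pore (flow) area.
Plume center vt = 0.336 × 293 = 98.448 m, so the well at 99.6 m is 1.152 m downgradient of the peak.
√(4πDt) = 30.52 m, giving peak height M/(n_e·A·√(4πDt)) = 203/(0.25 × 42.0 × 30.52) = 0.6335 kg/m³.
(x−vt)²/(4Dt) = (1.152)²/(4 × 0.253 × 293) = 0.004476; exp(−0.004476) = 0.9955.
C = 0.6335 × 0.9955 = 0.631 kg/m³.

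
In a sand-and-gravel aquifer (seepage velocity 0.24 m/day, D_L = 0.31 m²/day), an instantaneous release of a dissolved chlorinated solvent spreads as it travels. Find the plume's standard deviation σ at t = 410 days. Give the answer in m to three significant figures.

15.9 m

Dispersive spreading gives a Gaussian with σ² = 2Dt; advection only shifts the center.
σ = √(2 × 0.31 × 410) = 15.9 m.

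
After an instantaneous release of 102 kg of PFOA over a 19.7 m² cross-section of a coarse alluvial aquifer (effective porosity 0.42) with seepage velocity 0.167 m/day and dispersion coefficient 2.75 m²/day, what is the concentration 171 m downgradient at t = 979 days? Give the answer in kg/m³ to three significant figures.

For an instantaneous plane source, C(x,t) = M/(n_e·A·√(4πDt)) · exp(−(x−vt)²/(4Dt)), with n_e·A the pore (flow) area.
Plume center vt = 0.167 × 979 = 163.493 m, so the well at 171 m is 7.507 m downgradient of the peak.
√(4πDt) = 183.9 m, giving peak height M/(n_e·A·√(4πDt)) = 102/(0.42 × 19.7 × 183.9) = 0.06704 kg/m³.
(x−vt)²/(4Dt) = (7.507)²/(4 × 2.75 × 979) = 0.005233; exp(−0.005233) = 0.9948.
C = 0.06704 × 0.9948 = 0.0667 kg/m³.

0.0667 kg/m³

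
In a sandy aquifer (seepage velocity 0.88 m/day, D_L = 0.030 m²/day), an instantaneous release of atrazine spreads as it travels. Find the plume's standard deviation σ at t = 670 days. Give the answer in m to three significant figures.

Dispersive spreading gives a Gaussian with σ² = 2Dt; advection only shifts the center.
σ = √(2 × 0.030 × 670) = 6.34 m.

6.34 m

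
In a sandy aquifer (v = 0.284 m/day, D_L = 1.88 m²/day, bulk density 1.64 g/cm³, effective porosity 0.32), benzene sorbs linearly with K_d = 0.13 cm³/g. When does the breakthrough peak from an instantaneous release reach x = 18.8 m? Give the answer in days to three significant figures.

78.1 days

Retardation factor R = 1 + ρ_b·K_d/n = 1 + 1.64 × 0.13/0.32 = 1.666.
Sorption retards both mechanisms: v_R = v/R = 0.1705 m/day, D_R = D/R = 1.128 m²/day.
Peak time from v_R²t² + 2D_R t − x² = 0: t = (√(D_R² + v_R²x²) − D_R)/v_R².
√(D_R² + v_R²x²) = √(1.128² + 0.1705² × 18.8²) = 3.398; v_R² = 0.02907.
t = (3.398 − 1.128)/0.02907 = 78.1 days.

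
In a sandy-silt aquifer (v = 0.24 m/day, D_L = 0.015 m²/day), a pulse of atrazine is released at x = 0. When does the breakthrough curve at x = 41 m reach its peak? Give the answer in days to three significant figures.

171 days

For the 1D instantaneous-source solution, setting ∂C/∂t = 0 at fixed x gives v²t² + 2Dt − x² = 0, so t = (√(D² + v²x²) − D)/v².
√(D² + v²x²) = √(0.015² + 0.24² × 41²) = 9.840; v² = 0.0576.
t = (9.840 − 0.015)/0.0576 = 171 days (vs. the pure-advection estimate x/v = 171 d).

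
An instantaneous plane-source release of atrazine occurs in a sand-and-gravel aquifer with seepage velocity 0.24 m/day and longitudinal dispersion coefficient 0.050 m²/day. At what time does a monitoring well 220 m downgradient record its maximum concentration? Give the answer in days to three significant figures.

For the 1D instantaneous-source solution, setting ∂C/∂t = 0 at fixed x gives v²t² + 2Dt − x² = 0, so t = (√(D² + v²x²) − D)/v².
√(D² + v²x²) = √(0.050² + 0.24² × 220²) = 52.80; v² = 0.0576.
t = (52.80 − 0.050)/0.0576 = 916 days (vs. the pure-advection estimate x/v = 917 d).

916 days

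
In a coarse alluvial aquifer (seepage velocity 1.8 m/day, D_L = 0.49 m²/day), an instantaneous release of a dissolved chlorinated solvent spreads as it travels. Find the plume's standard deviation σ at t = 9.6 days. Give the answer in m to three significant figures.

Dispersive spreading gives a Gaussian with σ² = 2Dt; advection only shifts the center.
σ = √(2 × 0.49 × 9.6) = 3.07 m.

3.07 m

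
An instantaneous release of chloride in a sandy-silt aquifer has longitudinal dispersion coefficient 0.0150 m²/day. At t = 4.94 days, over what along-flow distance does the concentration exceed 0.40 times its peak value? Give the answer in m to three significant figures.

The plume is Gaussian with σ = √(2Dt) = √(2 × 0.0150 × 4.94) = 0.3850 m.
C/C_peak = exp(−Δx²/(2σ²)) = 0.40 ⇒ Δx = σ·√(−2 ln 0.40) = 0.3850 × 1.354 = 0.5213 m.
Width = 2Δx = 1.04 m.

1.04 m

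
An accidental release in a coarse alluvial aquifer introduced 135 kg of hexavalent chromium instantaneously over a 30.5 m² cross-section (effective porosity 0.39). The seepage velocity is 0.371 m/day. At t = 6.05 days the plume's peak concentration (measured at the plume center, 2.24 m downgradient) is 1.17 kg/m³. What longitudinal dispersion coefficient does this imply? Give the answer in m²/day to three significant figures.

At the plume center C_max = M/(n_e·A·√(4πDt)), so D = M²/(4πt·(n_e·A·C_max)²).
n_e·A·C_max = 0.39 × 30.5 × 1.17 = 13.92 kg/m.
D = 135²/(4π × 6.05 × 13.92²) = 1.24 m²/day.

1.24 m²/day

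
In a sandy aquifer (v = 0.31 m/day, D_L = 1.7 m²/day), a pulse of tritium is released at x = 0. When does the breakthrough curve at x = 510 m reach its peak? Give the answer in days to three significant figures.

For the 1D instantaneous-source solution, setting ∂C/∂t = 0 at fixed x gives v²t² + 2Dt − x² = 0, so t = (√(D² + v²x²) − D)/v².
√(D² + v²x²) = √(1.7² + 0.31² × 510²) = 158.1; v² = 0.0961.
t = (158.1 − 1.7)/0.0961 = 1630 days (vs. the pure-advection estimate x/v = 1650 d).

1630 days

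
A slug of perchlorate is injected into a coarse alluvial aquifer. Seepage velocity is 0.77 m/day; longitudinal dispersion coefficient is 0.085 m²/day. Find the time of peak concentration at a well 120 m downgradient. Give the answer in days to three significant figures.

For the 1D instantaneous-source solution, setting ∂C/∂t = 0 at fixed x gives v²t² + 2Dt − x² = 0, so t = (√(D² + v²x²) − D)/v².
√(D² + v²x²) = √(0.085² + 0.77² × 120²) = 92.40; v² = 0.5929.
t = (92.40 − 0.085)/0.5929 = 156 days (vs. the pure-advection estimate x/v = 156 d).

156 days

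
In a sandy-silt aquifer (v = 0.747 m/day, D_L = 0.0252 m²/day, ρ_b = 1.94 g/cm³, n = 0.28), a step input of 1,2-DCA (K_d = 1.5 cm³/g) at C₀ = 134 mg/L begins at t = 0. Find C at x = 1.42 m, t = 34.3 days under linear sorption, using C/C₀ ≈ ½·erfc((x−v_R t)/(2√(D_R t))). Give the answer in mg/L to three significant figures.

132 mg/L

Retardation factor R = 1 + ρ_b·K_d/n = 1 + 1.94 × 1.5/0.28 = 11.39.
Sorption retards both mechanisms: v_R = v/R = 0.06558 m/day, D_R = D/R = 0.002212 m²/day.
v_R·t = 0.06558 × 34.3 = 2.249394 m; 2√(D_R t) = 0.5509 m; argument = (1.42 − 2.249394)/0.5509 = -1.506.
C = C₀ × ½·erfc(-1.506) = 134 × 0.9834 = 132 mg/L.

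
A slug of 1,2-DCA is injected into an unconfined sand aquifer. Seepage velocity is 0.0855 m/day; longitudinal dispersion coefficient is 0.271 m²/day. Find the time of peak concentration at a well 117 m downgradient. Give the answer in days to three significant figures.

For the 1D instantaneous-source solution, setting ∂C/∂t = 0 at fixed x gives v²t² + 2Dt − x² = 0, so t = (√(D² + v²x²) − D)/v².
√(D² + v²x²) = √(0.271² + 0.0855² × 117²) = 10.01; v² = 0.00731025.
t = (10.01 − 0.271)/0.00731025 = 1330 days (vs. the pure-advection estimate x/v = 1370 d).

1330 days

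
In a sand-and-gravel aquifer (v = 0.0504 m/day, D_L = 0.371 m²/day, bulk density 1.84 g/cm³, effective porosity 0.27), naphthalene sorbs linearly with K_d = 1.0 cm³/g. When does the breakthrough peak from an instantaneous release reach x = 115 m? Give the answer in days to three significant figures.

Retardation factor R = 1 + ρ_b·K_d/n = 1 + 1.84 × 1.0/0.27 = 7.815.
Sorption retards both mechanisms: v_R = v/R = 0.006449 m/day, D_R = D/R = 0.04747 m²/day.
Peak time from v_R²t² + 2D_R t − x² = 0: t = (√(D_R² + v_R²x²) − D_R)/v_R².
√(D_R² + v_R²x²) = √(0.04747² + 0.006449² × 115²) = 0.7432; v_R² = 4.159e-05.
t = (0.7432 − 0.04747)/4.159e-05 = 16700 days.

16700 days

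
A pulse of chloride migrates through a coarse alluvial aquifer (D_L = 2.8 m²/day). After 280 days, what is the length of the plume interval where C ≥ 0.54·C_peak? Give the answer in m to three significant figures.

The plume is Gaussian with σ = √(2Dt) = √(2 × 2.8 × 280) = 39.60 m.
C/C_peak = exp(−Δx²/(2σ²)) = 0.54 ⇒ Δx = σ·√(−2 ln 0.54) = 39.60 × 1.110 = 43.96 m.
Width = 2Δx = 87.9 m.

87.9 m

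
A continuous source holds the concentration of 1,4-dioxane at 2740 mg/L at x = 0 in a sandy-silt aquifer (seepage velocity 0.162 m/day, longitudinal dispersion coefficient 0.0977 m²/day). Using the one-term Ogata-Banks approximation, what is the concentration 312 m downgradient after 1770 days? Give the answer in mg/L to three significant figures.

For a continuous step input, C/C₀ ≈ ½·erfc((x−vt)/(2√(Dt))).
vt = 0.162 × 1770 = 286.74 m and 2√(Dt) = 2√(0.0977 × 1770) = 26.30 m.
Argument (x−vt)/(2√(Dt)) = (312 − 286.74)/26.30 = 0.9605; ½·erfc(0.9605) = 0.08718.
C = 2740 × 0.08718 = 239 mg/L.

239 mg/L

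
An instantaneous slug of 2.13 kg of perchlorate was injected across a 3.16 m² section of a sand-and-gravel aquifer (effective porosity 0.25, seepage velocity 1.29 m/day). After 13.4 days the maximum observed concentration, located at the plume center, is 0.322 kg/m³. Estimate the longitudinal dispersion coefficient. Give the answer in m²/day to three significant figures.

0.416 m²/day

At the plume center C_max = M/(n_e·A·√(4πDt)), so D = M²/(4πt·(n_e·A·C_max)²).
n_e·A·C_max = 0.25 × 3.16 × 0.322 = 0.2544 kg/m.
D = 2.13²/(4π × 13.4 × 0.2544²) = 0.416 m²/day.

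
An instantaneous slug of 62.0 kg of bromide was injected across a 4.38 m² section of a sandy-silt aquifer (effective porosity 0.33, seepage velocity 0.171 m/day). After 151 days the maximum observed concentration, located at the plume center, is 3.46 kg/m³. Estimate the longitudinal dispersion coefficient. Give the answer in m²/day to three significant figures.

0.0810 m²/day

At the plume center C_max = M/(n_e·A·√(4πDt)), so D = M²/(4πt·(n_e·A·C_max)²).
n_e·A·C_max = 0.33 × 4.38 × 3.46 = 5.001 kg/m.
D = 62.0²/(4π × 151 × 5.001²) = 0.0810 m²/day.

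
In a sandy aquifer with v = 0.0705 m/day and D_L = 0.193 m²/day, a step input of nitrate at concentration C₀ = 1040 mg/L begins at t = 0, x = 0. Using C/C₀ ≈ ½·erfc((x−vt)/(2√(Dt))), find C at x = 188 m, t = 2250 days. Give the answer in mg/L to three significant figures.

For a continuous step input, C/C₀ ≈ ½·erfc((x−vt)/(2√(Dt))).
vt = 0.0705 × 2250 = 158.625 m and 2√(Dt) = 2√(0.193 × 2250) = 41.68 m.
Argument (x−vt)/(2√(Dt)) = (188 − 158.625)/41.68 = 0.7048; ½·erfc(0.7048) = 0.1594.
C = 1040 × 0.1594 = 166 mg/L.

166 mg/L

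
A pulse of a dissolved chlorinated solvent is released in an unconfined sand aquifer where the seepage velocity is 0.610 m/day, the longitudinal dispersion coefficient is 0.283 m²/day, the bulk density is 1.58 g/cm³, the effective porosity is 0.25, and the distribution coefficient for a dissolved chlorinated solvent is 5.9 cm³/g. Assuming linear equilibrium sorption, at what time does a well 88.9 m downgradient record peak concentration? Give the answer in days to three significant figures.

Retardation factor R = 1 + ρ_b·K_d/n = 1 + 1.58 × 5.9/0.25 = 38.29.
Sorption retards both mechanisms: v_R = v/R = 0.01593 m/day, D_R = D/R = 0.007391 m²/day.
Peak time from v_R²t² + 2D_R t − x² = 0: t = (√(D_R² + v_R²x²) − D_R)/v_R².
√(D_R² + v_R²x²) = √(0.007391² + 0.01593² × 88.9²) = 1.416; v_R² = 0.0002538.
t = (1.416 − 0.007391)/0.0002538 = 5550 days.

5550 days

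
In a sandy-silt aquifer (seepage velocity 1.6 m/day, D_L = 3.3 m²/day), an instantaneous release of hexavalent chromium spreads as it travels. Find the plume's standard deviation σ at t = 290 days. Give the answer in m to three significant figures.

43.7 m

Dispersive spreading gives a Gaussian with σ² = 2Dt; advection only shifts the center.
σ = √(2 × 3.3 × 290) = 43.7 m.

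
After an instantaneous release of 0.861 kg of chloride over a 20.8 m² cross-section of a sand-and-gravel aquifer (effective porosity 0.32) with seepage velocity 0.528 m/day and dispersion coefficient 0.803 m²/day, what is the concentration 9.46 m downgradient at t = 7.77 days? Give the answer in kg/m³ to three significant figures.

0.00463 kg/m³

For an instantaneous plane source, C(x,t) = M/(n_e·A·√(4πDt)) · exp(−(x−vt)²/(4Dt)), with n_e·A the pore (flow) area.
Plume center vt = 0.528 × 7.77 = 4.10256 m, so the well at 9.46 m is 5.35744 m downgradient of the peak.
√(4πDt) = 8.855 m, giving peak height M/(n_e·A·√(4πDt)) = 0.861/(0.32 × 20.8 × 8.855) = 0.01461 kg/m³.
(x−vt)²/(4Dt) = (5.35744)²/(4 × 0.803 × 7.77) = 1.150; exp(−1.150) = 0.3166.
C = 0.01461 × 0.3166 = 0.00463 kg/m³.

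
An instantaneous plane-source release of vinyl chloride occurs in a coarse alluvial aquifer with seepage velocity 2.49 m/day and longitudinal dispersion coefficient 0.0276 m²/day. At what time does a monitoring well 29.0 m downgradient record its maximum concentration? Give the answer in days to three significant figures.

11.6 days

For the 1D instantaneous-source solution, setting ∂C/∂t = 0 at fixed x gives v²t² + 2Dt − x² = 0, so t = (√(D² + v²x²) − D)/v².
√(D² + v²x²) = √(0.0276² + 2.49² × 29.0²) = 72.21; v² = 6.2001.
t = (72.21 − 0.0276)/6.2001 = 11.6 days (vs. the pure-advection estimate x/v = 11.6 d).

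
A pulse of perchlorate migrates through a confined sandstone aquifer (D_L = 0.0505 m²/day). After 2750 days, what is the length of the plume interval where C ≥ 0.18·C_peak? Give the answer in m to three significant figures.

The plume is Gaussian with σ = √(2Dt) = √(2 × 0.0505 × 2750) = 16.67 m.
C/C_peak = exp(−Δx²/(2σ²)) = 0.18 ⇒ Δx = σ·√(−2 ln 0.18) = 16.67 × 1.852 = 30.87 m.
Width = 2Δx = 61.7 m.

61.7 m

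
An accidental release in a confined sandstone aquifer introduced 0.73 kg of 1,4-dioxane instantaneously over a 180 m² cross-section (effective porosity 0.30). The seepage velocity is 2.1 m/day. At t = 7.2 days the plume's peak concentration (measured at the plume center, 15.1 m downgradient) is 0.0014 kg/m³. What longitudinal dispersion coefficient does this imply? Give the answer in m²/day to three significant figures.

1.03 m²/day

At the plume center C_max = M/(n_e·A·√(4πDt)), so D = M²/(4πt·(n_e·A·C_max)²).
n_e·A·C_max = 0.30 × 180 × 0.0014 = 0.07560 kg/m.
D = 0.73²/(4π × 7.2 × 0.07560²) = 1.03 m²/day.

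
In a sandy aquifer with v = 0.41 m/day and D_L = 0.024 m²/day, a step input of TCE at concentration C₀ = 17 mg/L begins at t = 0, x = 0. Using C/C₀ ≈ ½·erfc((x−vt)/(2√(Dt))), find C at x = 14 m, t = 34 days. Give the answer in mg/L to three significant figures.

8.18 mg/L

For a continuous step input, C/C₀ ≈ ½·erfc((x−vt)/(2√(Dt))).
vt = 0.41 × 34 = 13.94 m and 2√(Dt) = 2√(0.024 × 34) = 1.807 m.
Argument (x−vt)/(2√(Dt)) = (14 − 13.94)/1.807 = 0.03320; ½·erfc(0.03320) = 0.4813.
C = 17 × 0.4813 = 8.18 mg/L.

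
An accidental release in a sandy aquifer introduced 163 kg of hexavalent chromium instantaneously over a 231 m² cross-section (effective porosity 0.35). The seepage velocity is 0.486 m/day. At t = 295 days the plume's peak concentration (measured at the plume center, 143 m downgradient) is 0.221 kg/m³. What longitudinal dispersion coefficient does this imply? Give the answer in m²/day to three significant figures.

At the plume center C_max = M/(n_e·A·√(4πDt)), so D = M²/(4πt·(n_e·A·C_max)²).
n_e·A·C_max = 0.35 × 231 × 0.221 = 17.87 kg/m.
D = 163²/(4π × 295 × 17.87²) = 0.0224 m²/day.

0.0224 m²/day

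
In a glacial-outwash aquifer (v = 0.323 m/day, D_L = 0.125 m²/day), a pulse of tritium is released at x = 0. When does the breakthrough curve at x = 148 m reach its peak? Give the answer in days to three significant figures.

For the 1D instantaneous-source solution, setting ∂C/∂t = 0 at fixed x gives v²t² + 2Dt − x² = 0, so t = (√(D² + v²x²) − D)/v².
√(D² + v²x²) = √(0.125² + 0.323² × 148²) = 47.80; v² = 0.104329.
t = (47.80 − 0.125)/0.104329 = 457 days (vs. the pure-advection estimate x/v = 458 d).

457 days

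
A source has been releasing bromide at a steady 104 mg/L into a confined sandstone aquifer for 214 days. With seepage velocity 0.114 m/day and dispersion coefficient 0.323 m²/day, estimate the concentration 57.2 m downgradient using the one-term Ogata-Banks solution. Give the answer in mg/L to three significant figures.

For a continuous step input, C/C₀ ≈ ½·erfc((x−vt)/(2√(Dt))).
vt = 0.114 × 214 = 24.396 m and 2√(Dt) = 2√(0.323 × 214) = 16.63 m.
Argument (x−vt)/(2√(Dt)) = (57.2 − 24.396)/16.63 = 1.973; ½·erfc(1.973) = 0.002633.
C = 104 × 0.002633 = 0.274 mg/L.

0.274 mg/L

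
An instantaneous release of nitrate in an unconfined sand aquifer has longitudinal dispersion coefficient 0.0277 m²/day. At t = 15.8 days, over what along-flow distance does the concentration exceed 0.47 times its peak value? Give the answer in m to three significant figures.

2.30 m

The plume is Gaussian with σ = √(2Dt) = √(2 × 0.0277 × 15.8) = 0.9356 m.
C/C_peak = exp(−Δx²/(2σ²)) = 0.47 ⇒ Δx = σ·√(−2 ln 0.47) = 0.9356 × 1.229 = 1.150 m.
Width = 2Δx = 2.30 m.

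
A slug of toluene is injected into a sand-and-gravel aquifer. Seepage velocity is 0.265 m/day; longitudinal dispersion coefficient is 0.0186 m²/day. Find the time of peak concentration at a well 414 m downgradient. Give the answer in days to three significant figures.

1560 days

For the 1D instantaneous-source solution, setting ∂C/∂t = 0 at fixed x gives v²t² + 2Dt − x² = 0, so t = (√(D² + v²x²) − D)/v².
√(D² + v²x²) = √(0.0186² + 0.265² × 414²) = 109.7; v² = 0.070225.
t = (109.7 − 0.0186)/0.070225 = 1560 days (vs. the pure-advection estimate x/v = 1560 d).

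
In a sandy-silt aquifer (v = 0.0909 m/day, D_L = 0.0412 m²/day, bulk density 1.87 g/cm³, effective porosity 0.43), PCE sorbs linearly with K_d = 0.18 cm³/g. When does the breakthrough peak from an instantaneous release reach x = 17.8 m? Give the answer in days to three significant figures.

340 days

Retardation factor R = 1 + ρ_b·K_d/n = 1 + 1.87 × 0.18/0.43 = 1.783.
Sorption retards both mechanisms: v_R = v/R = 0.05098 m/day, D_R = D/R = 0.02311 m²/day.
Peak time from v_R²t² + 2D_R t − x² = 0: t = (√(D_R² + v_R²x²) − D_R)/v_R².
√(D_R² + v_R²x²) = √(0.02311² + 0.05098² × 17.8²) = 0.9077; v_R² = 0.002599.
t = (0.9077 − 0.02311)/0.002599 = 340 days.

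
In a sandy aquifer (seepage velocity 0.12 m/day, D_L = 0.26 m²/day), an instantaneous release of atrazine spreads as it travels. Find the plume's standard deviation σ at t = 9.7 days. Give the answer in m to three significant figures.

2.25 m

Dispersive spreading gives a Gaussian with σ² = 2Dt; advection only shifts the center.
σ = √(2 × 0.26 × 9.7) = 2.25 m.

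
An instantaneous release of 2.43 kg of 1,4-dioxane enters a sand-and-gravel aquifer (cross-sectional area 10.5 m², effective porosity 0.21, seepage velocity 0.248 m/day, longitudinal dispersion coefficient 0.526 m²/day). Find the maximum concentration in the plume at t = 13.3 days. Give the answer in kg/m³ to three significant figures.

0.118 kg/m³

The peak of an instantaneous 1D plume sits at x = vt; there the Gaussian factor is 1 and C_max = M/(n_e·A·√(4πDt)), where n_e·A is the pore area the mass is dissolved in.
√(4πDt) = √(4π × 0.526 × 13.3) = 9.376 m, so C_max = 2.43/(0.21 × 10.5 × 9.376) = 0.118 kg/m³.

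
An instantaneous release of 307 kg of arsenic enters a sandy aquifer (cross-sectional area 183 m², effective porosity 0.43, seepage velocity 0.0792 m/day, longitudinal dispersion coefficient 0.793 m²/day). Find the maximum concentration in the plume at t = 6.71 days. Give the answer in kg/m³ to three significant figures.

0.477 kg/m³

The peak of an instantaneous 1D plume sits at x = vt; there the Gaussian factor is 1 and C_max = M/(n_e·A·√(4πDt)), where n_e·A is the pore area the mass is dissolved in.
√(4πDt) = √(4π × 0.793 × 6.71) = 8.177 m, so C_max = 307/(0.43 × 183 × 8.177) = 0.477 kg/m³.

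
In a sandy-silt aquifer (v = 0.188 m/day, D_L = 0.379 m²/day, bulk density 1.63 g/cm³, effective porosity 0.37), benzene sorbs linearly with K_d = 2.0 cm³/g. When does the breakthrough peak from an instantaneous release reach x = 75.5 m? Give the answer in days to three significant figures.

3840 days

Retardation factor R = 1 + ρ_b·K_d/n = 1 + 1.63 × 2.0/0.37 = 9.811.
Sorption retards both mechanisms: v_R = v/R = 0.01916 m/day, D_R = D/R = 0.03863 m²/day.
Peak time from v_R²t² + 2D_R t − x² = 0: t = (√(D_R² + v_R²x²) − D_R)/v_R².
√(D_R² + v_R²x²) = √(0.03863² + 0.01916² × 75.5²) = 1.447; v_R² = 0.0003671.
t = (1.447 − 0.03863)/0.0003671 = 3840 days.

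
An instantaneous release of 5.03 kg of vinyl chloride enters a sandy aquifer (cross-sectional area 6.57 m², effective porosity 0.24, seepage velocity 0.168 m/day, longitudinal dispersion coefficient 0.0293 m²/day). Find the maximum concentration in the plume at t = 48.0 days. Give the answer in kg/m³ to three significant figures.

The peak of an instantaneous 1D plume sits at x = vt; there the Gaussian factor is 1 and C_max = M/(n_e·A·√(4πDt)), where n_e·A is the pore area the mass is dissolved in.
√(4πDt) = √(4π × 0.0293 × 48.0) = 4.204 m, so C_max = 5.03/(0.24 × 6.57 × 4.204) = 0.759 kg/m³.

0.759 kg/m³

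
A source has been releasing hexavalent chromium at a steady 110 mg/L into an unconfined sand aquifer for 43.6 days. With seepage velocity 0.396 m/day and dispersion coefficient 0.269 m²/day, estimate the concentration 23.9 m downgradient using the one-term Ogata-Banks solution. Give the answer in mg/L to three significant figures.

9.39 mg/L

For a continuous step input, C/C₀ ≈ ½·erfc((x−vt)/(2√(Dt))).
vt = 0.396 × 43.6 = 17.2656 m and 2√(Dt) = 2√(0.269 × 43.6) = 6.849 m.
Argument (x−vt)/(2√(Dt)) = (23.9 − 17.2656)/6.849 = 0.9687; ½·erfc(0.9687) = 0.08535.
C = 110 × 0.08535 = 9.39 mg/L.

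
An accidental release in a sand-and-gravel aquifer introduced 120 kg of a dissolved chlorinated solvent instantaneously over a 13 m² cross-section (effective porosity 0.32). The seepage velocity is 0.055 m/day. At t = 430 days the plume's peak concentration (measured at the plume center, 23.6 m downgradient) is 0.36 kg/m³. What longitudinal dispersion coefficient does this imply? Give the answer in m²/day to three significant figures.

At the plume center C_max = M/(n_e·A·√(4πDt)), so D = M²/(4πt·(n_e·A·C_max)²).
n_e·A·C_max = 0.32 × 13 × 0.36 = 1.498 kg/m.
D = 120²/(4π × 430 × 1.498²) = 1.19 m²/day.

1.19 m²/day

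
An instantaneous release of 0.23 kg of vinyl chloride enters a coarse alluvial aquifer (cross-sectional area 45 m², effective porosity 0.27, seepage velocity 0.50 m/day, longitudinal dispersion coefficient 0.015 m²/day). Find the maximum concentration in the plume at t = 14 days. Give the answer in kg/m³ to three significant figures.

The peak of an instantaneous 1D plume sits at x = vt; there the Gaussian factor is 1 and C_max = M/(n_e·A·√(4πDt)), where n_e·A is the pore area the mass is dissolved in.
√(4πDt) = √(4π × 0.015 × 14) = 1.624 m, so C_max = 0.23/(0.27 × 45 × 1.624) = 0.0117 kg/m³.

0.0117 kg/m³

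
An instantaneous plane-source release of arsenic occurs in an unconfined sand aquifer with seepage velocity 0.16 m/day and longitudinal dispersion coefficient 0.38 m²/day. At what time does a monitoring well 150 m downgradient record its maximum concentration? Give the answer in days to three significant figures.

For the 1D instantaneous-source solution, setting ∂C/∂t = 0 at fixed x gives v²t² + 2Dt − x² = 0, so t = (√(D² + v²x²) − D)/v².
√(D² + v²x²) = √(0.38² + 0.16² × 150²) = 24.00; v² = 0.0256.
t = (24.00 − 0.38)/0.0256 = 923 days (vs. the pure-advection estimate x/v = 938 d).

923 days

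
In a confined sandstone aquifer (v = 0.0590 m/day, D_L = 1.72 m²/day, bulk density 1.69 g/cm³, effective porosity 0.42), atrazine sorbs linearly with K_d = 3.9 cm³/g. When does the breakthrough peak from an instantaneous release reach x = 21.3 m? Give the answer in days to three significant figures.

Retardation factor R = 1 + ρ_b·K_d/n = 1 + 1.69 × 3.9/0.42 = 16.69.
Sorption retards both mechanisms: v_R = v/R = 0.003535 m/day, D_R = D/R = 0.1031 m²/day.
Peak time from v_R²t² + 2D_R t − x² = 0: t = (√(D_R² + v_R²x²) − D_R)/v_R².
√(D_R² + v_R²x²) = √(0.1031² + 0.003535² × 21.3²) = 0.1277; v_R² = 1.250e-05.
t = (0.1277 − 0.1031)/1.250e-05 = 1970 days.

1970 days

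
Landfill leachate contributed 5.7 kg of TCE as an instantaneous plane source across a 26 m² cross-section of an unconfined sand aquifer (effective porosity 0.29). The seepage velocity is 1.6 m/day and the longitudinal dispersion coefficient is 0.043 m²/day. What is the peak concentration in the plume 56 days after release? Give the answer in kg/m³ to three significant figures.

0.137 kg/m³

The peak of an instantaneous 1D plume sits at x = vt; there the Gaussian factor is 1 and C_max = M/(n_e·A·√(4πDt)), where n_e·A is the pore area the mass is dissolved in.
√(4πDt) = √(4π × 0.043 × 56) = 5.501 m, so C_max = 5.7/(0.29 × 26 × 5.501) = 0.137 kg/m³.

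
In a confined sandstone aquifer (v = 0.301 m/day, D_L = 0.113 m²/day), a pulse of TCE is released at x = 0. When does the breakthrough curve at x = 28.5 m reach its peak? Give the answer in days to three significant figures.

For the 1D instantaneous-source solution, setting ∂C/∂t = 0 at fixed x gives v²t² + 2Dt − x² = 0, so t = (√(D² + v²x²) − D)/v².
√(D² + v²x²) = √(0.113² + 0.301² × 28.5²) = 8.579; v² = 0.090601.
t = (8.579 − 0.113)/0.090601 = 93.4 days (vs. the pure-advection estimate x/v = 94.7 d).

93.4 days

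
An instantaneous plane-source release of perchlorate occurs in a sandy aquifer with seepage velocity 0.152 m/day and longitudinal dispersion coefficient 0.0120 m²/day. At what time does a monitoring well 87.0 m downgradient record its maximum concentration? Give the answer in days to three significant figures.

For the 1D instantaneous-source solution, setting ∂C/∂t = 0 at fixed x gives v²t² + 2Dt − x² = 0, so t = (√(D² + v²x²) − D)/v².
√(D² + v²x²) = √(0.0120² + 0.152² × 87.0²) = 13.22; v² = 0.023104.
t = (13.22 − 0.0120)/0.023104 = 572 days (vs. the pure-advection estimate x/v = 572 d).

572 days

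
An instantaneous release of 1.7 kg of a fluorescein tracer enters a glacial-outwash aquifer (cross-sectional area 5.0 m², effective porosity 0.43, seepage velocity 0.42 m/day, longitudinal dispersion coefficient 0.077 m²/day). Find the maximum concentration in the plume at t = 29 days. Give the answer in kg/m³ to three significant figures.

0.149 kg/m³

The peak of an instantaneous 1D plume sits at x = vt; there the Gaussian factor is 1 and C_max = M/(n_e·A·√(4πDt)), where n_e·A is the pore area the mass is dissolved in.
√(4πDt) = √(4π × 0.077 × 29) = 5.297 m, so C_max = 1.7/(0.43 × 5.0 × 5.297) = 0.149 kg/m³.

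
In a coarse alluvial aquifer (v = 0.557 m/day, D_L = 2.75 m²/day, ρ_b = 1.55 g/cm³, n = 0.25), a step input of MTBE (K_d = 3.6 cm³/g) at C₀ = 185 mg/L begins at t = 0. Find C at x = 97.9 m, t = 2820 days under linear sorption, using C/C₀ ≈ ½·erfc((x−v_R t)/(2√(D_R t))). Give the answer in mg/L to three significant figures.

21.9 mg/L

Retardation factor R = 1 + ρ_b·K_d/n = 1 + 1.55 × 3.6/0.25 = 23.32.
Sorption retards both mechanisms: v_R = v/R = 0.02389 m/day, D_R = D/R = 0.1179 m²/day.
v_R·t = 0.02389 × 2820 = 67.3698 m; 2√(D_R t) = 36.47 m; argument = (97.9 − 67.3698)/36.47 = 0.8371.
C = C₀ × ½·erfc(0.8371) = 185 × 0.1182 = 21.9 mg/L.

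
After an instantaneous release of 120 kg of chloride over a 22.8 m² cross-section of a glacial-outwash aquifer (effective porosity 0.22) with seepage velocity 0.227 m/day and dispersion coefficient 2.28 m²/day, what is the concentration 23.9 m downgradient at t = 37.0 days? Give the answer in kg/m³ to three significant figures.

0.360 kg/m³

For an instantaneous plane source, C(x,t) = M/(n_e·A·√(4πDt)) · exp(−(x−vt)²/(4Dt)), with n_e·A the pore (flow) area.
Plume center vt = 0.227 × 37.0 = 8.399 m, so the well at 23.9 m is 15.501 m downgradient of the peak.
√(4πDt) = 32.56 m, giving peak height M/(n_e·A·√(4πDt)) = 120/(0.22 × 22.8 × 32.56) = 0.7347 kg/m³.
(x−vt)²/(4Dt) = (15.501)²/(4 × 2.28 × 37.0) = 0.7121; exp(−0.7121) = 0.4906.
C = 0.7347 × 0.4906 = 0.360 kg/m³.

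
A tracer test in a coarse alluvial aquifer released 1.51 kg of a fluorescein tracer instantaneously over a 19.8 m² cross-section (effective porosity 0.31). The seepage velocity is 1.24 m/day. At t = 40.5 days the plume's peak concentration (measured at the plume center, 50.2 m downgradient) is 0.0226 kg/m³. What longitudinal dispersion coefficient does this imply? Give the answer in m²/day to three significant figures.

At the plume center C_max = M/(n_e·A·√(4πDt)), so D = M²/(4πt·(n_e·A·C_max)²).
n_e·A·C_max = 0.31 × 19.8 × 0.0226 = 0.1387 kg/m.
D = 1.51²/(4π × 40.5 × 0.1387²) = 0.233 m²/day.

0.233 m²/day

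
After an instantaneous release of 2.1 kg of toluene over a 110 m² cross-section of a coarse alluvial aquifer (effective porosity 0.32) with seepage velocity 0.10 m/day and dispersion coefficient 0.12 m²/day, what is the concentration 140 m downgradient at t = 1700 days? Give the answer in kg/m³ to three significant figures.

0.000391 kg/m³

For an instantaneous plane source, C(x,t) = M/(n_e·A·√(4πDt)) · exp(−(x−vt)²/(4Dt)), with n_e·A the pore (flow) area.
Plume center vt = 0.10 × 1700 = 170 m, so the well at 140 m is 30 m upgradient of the peak.
√(4πDt) = 50.63 m, giving peak height M/(n_e·A·√(4πDt)) = 2.1/(0.32 × 110 × 50.63) = 0.001178 kg/m³.
(x−vt)²/(4Dt) = (-30)²/(4 × 0.12 × 1700) = 1.103; exp(−1.103) = 0.3319.
C = 0.001178 × 0.3319 = 0.000391 kg/m³.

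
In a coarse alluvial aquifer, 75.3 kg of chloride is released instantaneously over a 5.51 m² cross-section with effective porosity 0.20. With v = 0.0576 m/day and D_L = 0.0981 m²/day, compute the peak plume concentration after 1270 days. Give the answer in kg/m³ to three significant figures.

The peak of an instantaneous 1D plume sits at x = vt; there the Gaussian factor is 1 and C_max = M/(n_e·A·√(4πDt)), where n_e·A is the pore area the mass is dissolved in.
√(4πDt) = √(4π × 0.0981 × 1270) = 39.57 m, so C_max = 75.3/(0.20 × 5.51 × 39.57) = 1.73 kg/m³.

1.73 kg/m³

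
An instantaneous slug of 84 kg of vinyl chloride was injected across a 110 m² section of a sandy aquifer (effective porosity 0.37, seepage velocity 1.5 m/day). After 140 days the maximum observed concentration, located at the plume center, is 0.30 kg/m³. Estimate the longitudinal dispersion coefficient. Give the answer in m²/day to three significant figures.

0.0269 m²/day

At the plume center C_max = M/(n_e·A·√(4πDt)), so D = M²/(4πt·(n_e·A·C_max)²).
n_e·A·C_max = 0.37 × 110 × 0.30 = 12.21 kg/m.
D = 84²/(4π × 140 × 12.21²) = 0.0269 m²/day.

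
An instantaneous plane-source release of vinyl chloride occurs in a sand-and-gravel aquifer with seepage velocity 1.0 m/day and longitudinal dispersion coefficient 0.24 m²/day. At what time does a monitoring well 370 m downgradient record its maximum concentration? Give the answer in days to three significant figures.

370 days

For the 1D instantaneous-source solution, setting ∂C/∂t = 0 at fixed x gives v²t² + 2Dt − x² = 0, so t = (√(D² + v²x²) − D)/v².
√(D² + v²x²) = √(0.24² + 1.0² × 370²) = 370.0; v² = 1.
t = (370.0 − 0.24)/1 = 370 days (vs. the pure-advection estimate x/v = 370 d).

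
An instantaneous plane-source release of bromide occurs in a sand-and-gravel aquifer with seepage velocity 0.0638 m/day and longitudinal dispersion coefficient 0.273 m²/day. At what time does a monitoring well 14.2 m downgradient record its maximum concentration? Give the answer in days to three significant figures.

For the 1D instantaneous-source solution, setting ∂C/∂t = 0 at fixed x gives v²t² + 2Dt − x² = 0, so t = (√(D² + v²x²) − D)/v².
√(D² + v²x²) = √(0.273² + 0.0638² × 14.2²) = 0.9462; v² = 0.00407044.
t = (0.9462 − 0.273)/0.00407044 = 165 days (vs. the pure-advection estimate x/v = 223 d).

165 days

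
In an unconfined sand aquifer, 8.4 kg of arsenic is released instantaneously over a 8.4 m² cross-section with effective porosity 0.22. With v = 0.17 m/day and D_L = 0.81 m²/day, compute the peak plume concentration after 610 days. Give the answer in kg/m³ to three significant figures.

0.0577 kg/m³

The peak of an instantaneous 1D plume sits at x = vt; there the Gaussian factor is 1 and C_max = M/(n_e·A·√(4πDt)), where n_e·A is the pore area the mass is dissolved in.
√(4πDt) = √(4π × 0.81 × 610) = 78.80 m, so C_max = 8.4/(0.22 × 8.4 × 78.80) = 0.0577 kg/m³.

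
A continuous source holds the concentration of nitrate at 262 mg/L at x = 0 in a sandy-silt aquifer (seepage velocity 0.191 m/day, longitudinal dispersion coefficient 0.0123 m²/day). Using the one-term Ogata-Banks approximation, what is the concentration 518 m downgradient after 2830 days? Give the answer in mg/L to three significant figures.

261 mg/L

For a continuous step input, C/C₀ ≈ ½·erfc((x−vt)/(2√(Dt))).
vt = 0.191 × 2830 = 540.53 m and 2√(Dt) = 2√(0.0123 × 2830) = 11.80 m.
Argument (x−vt)/(2√(Dt)) = (518 − 540.53)/11.80 = -1.909; ½·erfc(-1.909) = 0.9965.
C = 262 × 0.9965 = 261 mg/L.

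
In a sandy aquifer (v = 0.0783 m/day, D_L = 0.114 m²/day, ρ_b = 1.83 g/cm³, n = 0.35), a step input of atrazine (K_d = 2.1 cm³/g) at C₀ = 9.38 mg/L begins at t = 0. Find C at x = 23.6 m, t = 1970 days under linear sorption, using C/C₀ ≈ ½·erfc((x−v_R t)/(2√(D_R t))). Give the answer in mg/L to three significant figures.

0.375 mg/L

Retardation factor R = 1 + ρ_b·K_d/n = 1 + 1.83 × 2.1/0.35 = 11.98.
Sorption retards both mechanisms: v_R = v/R = 0.006536 m/day, D_R = D/R = 0.009516 m²/day.
v_R·t = 0.006536 × 1970 = 12.87592 m; 2√(D_R t) = 8.659 m; argument = (23.6 − 12.87592)/8.659 = 1.238.
C = C₀ × ½·erfc(1.238) = 9.38 × 0.03999 = 0.375 mg/L.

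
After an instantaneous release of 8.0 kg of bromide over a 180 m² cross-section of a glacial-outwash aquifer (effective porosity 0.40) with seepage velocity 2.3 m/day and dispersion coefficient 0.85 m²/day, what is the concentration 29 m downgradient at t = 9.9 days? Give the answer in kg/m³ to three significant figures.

0.00341 kg/m³

For an instantaneous plane source, C(x,t) = M/(n_e·A·√(4πDt)) · exp(−(x−vt)²/(4Dt)), with n_e·A the pore (flow) area.
Plume center vt = 2.3 × 9.9 = 22.77 m, so the well at 29 m is 6.23 m downgradient of the peak.
√(4πDt) = 10.28 m, giving peak height M/(n_e·A·√(4πDt)) = 8.0/(0.40 × 180 × 10.28) = 0.01081 kg/m³.
(x−vt)²/(4Dt) = (6.23)²/(4 × 0.85 × 9.9) = 1.153; exp(−1.153) = 0.3157.
C = 0.01081 × 0.3157 = 0.00341 kg/m³.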